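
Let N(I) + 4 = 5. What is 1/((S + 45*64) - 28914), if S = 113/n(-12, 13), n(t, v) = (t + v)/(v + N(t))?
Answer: -1/24452 ≈ -4.0896e-5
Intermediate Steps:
N(I) = 1 (N(I) = -4 + 5 = 1)
n(t, v) = (t + v)/(1 + v) (n(t, v) = (t + v)/(v + 1) = (t + v)/(1 + v))
S = 1582 (S = 113/(((-12 + 13)/(1 + 13))) = 113/((1/14)) = 113/(((1/14)*1)) = 113/(1/14) = 113*14 = 1582)
1/((S + 45*64) - 28914) = 1/((1582 + 45*64) - 28914) = 1/((1582 + 2880) - 28914) = 1/(4462 - 28914) = 1/(-24452) = -1/24452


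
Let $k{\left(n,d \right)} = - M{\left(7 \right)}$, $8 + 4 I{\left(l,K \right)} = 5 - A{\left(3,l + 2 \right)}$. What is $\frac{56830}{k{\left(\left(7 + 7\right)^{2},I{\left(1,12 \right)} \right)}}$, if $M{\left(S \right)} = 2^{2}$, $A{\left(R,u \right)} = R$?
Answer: $- \frac{28415}{2} \approx -14208.0$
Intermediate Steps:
$M{\left(S \right)} = 4$
$I{\left(l,K \right)} = - \frac{3}{2}$ ($I{\left(l,K \right)} = -2 + \frac{5 - 3}{4} = -2 + \frac{1}{4} \cdot 2 = -2 + \frac{1}{2} = - \frac{3}{2}$)
$k{\left(n,d \right)} = -4$ ($k{\left(n,d \right)} = \left(-1\right) 4 = -4$)
$\frac{56830}{k{\left(\left(7 + 7\right)^{2},I{\left(1,12 \right)} \right)}} = \frac{56830}{-4} = 56830 \left(- \frac{1}{4}\right) = - \frac{28415}{2}$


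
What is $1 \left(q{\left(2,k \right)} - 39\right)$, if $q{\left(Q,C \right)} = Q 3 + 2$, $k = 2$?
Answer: $-31$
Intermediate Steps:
$q{\left(Q,C \right)} = 2 + 3 Q$ ($q{\left(Q,C \right)} = 3 Q + 2 = 2 + 3 Q$)
$1 \left(q{\left(2,k \right)} - 39\right) = 1 \left(\left(2 + 3 \cdot 2\right) - 39\right) = 1 \left(\left(2 + 6\right) - 39\right) = 1 \left(8 - 39\right) = 1 \left(-31\right) = -31$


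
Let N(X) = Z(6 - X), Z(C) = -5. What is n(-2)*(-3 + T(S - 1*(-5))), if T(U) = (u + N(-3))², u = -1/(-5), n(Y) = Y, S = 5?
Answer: -1002/25 ≈ -40.080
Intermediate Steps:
N(X) = -5
u = ⅕ (u = -1*(-⅕) = ⅕ ≈ 0.20000)
T(U) = 576/25 (T(U) = (⅕ - 5)² = (-24/5)² = 576/25)
n(-2)*(-3 + T(S - 1*(-5))) = -2*(-3 + 576/25) = -2*501/25 = -1002/25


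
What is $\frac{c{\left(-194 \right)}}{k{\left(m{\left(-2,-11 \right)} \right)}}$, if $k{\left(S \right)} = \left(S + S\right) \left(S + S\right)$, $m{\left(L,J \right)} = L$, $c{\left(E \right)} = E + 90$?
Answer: $- \frac{13}{2} \approx -6.5$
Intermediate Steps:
$c{\left(E \right)} = 90 + E$
$k{\left(S \right)} = 4 S^{2}$ ($k{\left(S \right)} = 2 S 2 S = 4 S^{2}$)
$\frac{c{\left(-194 \right)}}{k{\left(m{\left(-2,-11 \right)} \right)}} = \frac{90 - 194}{4 \left(-2\right)^{2}} = - \frac{104}{4 \cdot 4} = - \frac{104}{16} = \left(-104\right) \frac{1}{16} = - \frac{13}{2}$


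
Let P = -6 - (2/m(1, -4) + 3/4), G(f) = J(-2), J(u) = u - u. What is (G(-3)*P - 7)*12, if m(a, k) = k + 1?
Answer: -84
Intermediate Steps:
m(a, k) = 1 + k
J(u) = 0
G(f) = 0
P = -73/12 (P = -6 - (2/(1 - 4) + 3/4) = -6 - (2/(-3) + 3*(¼)) = -6 - (2*(-⅓) + ¾) = -6 - (-⅔ + ¾) = -6 - 1*1/12 = -6 - 1/12 = -73/12 ≈ -6.0833)
(G(-3)*P - 7)*12 = (0*(-73/12) - 7)*12 = (0 - 7)*12 = -7*12 = -84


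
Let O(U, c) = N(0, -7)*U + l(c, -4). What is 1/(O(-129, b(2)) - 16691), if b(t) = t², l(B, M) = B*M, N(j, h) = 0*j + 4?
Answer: -1/17223 ≈ -5.8062e-5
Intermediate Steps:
N(j, h) = 4 (N(j, h) = 0 + 4 = 4)
O(U, c) = -4*c + 4*U (O(U, c) = 4*U + c*(-4) = 4*U - 4*c = -4*c + 4*U)
1/(O(-129, b(2)) - 16691) = 1/((-4*2² + 4*(-129)) - 16691) = 1/((-4*4 - 516) - 16691) = 1/((-16 - 516) - 16691) = 1/(-532 - 16691) = 1/(-17223) = -1/17223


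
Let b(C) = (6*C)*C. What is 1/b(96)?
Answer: 1/55296 ≈ 1.8084e-5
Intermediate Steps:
b(C) = 6*C²
1/b(96) = 1/(6*96²) = 1/(6*9216) = 1/55296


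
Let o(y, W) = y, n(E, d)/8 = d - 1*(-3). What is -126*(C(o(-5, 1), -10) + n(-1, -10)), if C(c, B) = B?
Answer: 8316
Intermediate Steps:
n(E, d) = 24 + 8*d (n(E, d) = 8*(d - 1*(-3)) = 8*(d + 3) = 8*(3 + d) = 24 + 8*d)
-126*(C(o(-5, 1), -10) + n(-1, -10)) = -126*(-10 + (24 + 8*(-10))) = -126*(-10 + (24 - 80)) = -126*(-10 - 56) = -126*(-66) = 8316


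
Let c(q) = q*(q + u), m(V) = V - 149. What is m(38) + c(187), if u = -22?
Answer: 30744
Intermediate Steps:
m(V) = -149 + V
c(q) = q*(-22 + q) (c(q) = q*(q - 22) = q*(-22 + q))
m(38) + c(187) = (-149 + 38) + 187*(-22 + 187) = -111 + 187*165 = -111 + 30855 = 30744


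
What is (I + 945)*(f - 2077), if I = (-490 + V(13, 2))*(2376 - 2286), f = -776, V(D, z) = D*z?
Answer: 116445195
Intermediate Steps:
I = -41760 (I = (-490 + 13*2)*(2376 - 2286) = (-490 + 26)*90 = -464*90 = -41760)
(I + 945)*(f - 2077) = (-41760 + 945)*(-776 - 2077) = -40815*(-2853) = 116445195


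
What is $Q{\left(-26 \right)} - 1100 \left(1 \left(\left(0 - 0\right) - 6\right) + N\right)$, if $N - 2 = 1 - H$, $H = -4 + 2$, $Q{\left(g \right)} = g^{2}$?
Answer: $1776$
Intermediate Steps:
$H = -2$
$N = 5$ ($N = 2 + \left(1 - -2\right) = 2 + \left(1 + 2\right) = 2 + 3 = 5$)
$Q{\left(-26 \right)} - 1100 \left(1 \left(\left(0 - 0\right) - 6\right) + N\right) = \left(-26\right)^{2} - 1100 \left(1 \left(\left(0 - 0\right) - 6\right) + 5\right) = 676 - 1100 \left(1 \left(\left(0 + 0\right) - 6\right) + 5\right) = 676 - 1100 \left(1 \left(0 - 6\right) + 5\right) = 676 - 1100 \left(1 \left(-6\right) + 5\right) = 676 - 1100 \left(-6 + 5\right) = 676 - -1100 = 676 + 1100 = 1776$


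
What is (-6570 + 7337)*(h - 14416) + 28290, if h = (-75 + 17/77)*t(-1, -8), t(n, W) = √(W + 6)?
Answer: -11028782 - 4416386*I*√2/77 ≈ -1.1029e+7 - 81113.0*I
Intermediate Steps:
t(n, W) = √(6 + W)
h = -5758*I*√2/77 (h = (-75 + 17/77)*√(6 - 8) = (-75 + 17*(1/77))*√(-2) = (-75 + 17/77)*(I*√2) = -5758*I*√2/77 ≈ -105.75*I)
(-6570 + 7337)*(h - 14416) + 28290 = (-6570 + 7337)*(-5758*I*√2/77 - 14416) + 28290 = 767*(-14416 - 5758*I*√2/77) + 28290 = (-11057072 - 4416386*I*√2/77) + 28290 = -11028782 - 4416386*I*√2/77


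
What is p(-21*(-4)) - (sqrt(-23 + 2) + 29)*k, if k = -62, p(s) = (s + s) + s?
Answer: 2050 + 62*I*sqrt(21) ≈ 2050.0 + 284.12*I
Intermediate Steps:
p(s) = 3*s (p(s) = 2*s + s = 3*s)
p(-21*(-4)) - (sqrt(-23 + 2) + 29)*k = 3*(-21*(-4)) - (sqrt(-23 + 2) + 29)*(-62) = 3*84 - (sqrt(-21) + 29)*(-62) = 252 - (I*sqrt(21) + 29)*(-62) = 252 - (29 + I*sqrt(21))*(-62) = 252 - (-1798 - 62*I*sqrt(21)) = 252 + (1798 + 62*I*sqrt(21)) = 2050 + 62*I*sqrt(21)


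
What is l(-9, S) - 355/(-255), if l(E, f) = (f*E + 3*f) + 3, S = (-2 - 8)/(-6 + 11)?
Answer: 836/51 ≈ 16.392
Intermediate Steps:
S = -2 (S = -10/5 = -10*1/5 = -2)
l(E, f) = 3 + 3*f + E*f (l(E, f) = (E*f + 3*f) + 3 = (3*f + E*f) + 3 = 3 + 3*f + E*f)
l(-9, S) - 355/(-255) = (3 + 3*(-2) - 9*(-2)) - 355/(-255) = (3 - 6 + 18) - 1/255*(-355) = 15 + 71/51 = 836/51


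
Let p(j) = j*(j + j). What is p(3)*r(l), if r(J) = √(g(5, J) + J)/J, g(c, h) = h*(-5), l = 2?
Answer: 18*I*√2 ≈ 25.456*I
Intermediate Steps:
g(c, h) = -5*h
p(j) = 2*j² (p(j) = j*(2*j) = 2*j²)
r(J) = 2*√(-J)/J (r(J) = √(-5*J + J)/J = √(-4*J)/J = (2*√(-J))/J = 2*√(-J)/J)
p(3)*r(l) = (2*3²)*(-2*(-I*√2/2)) = (2*9)*(-(-1)*I*√2) = 18*(-(-1)*I*√2) = 18*(I*√2) = 18*I*√2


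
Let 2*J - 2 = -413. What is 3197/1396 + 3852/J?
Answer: -3146939/191252 ≈ -16.454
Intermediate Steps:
J = -411/2 (J = 1 + (½)*(-413) = 1 - 413/2 = -411/2 ≈ -205.50)
3197/1396 + 3852/J = 3197/1396 + 3852/(-411/2) = 3197*(1/1396) + 3852*(-2/411) = 3197/1396 - 2568/137 = -3146939/191252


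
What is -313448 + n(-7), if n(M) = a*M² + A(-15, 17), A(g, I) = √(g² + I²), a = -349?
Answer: -330549 + √514 ≈ -3.3053e+5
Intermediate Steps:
A(g, I) = √(I² + g²)
n(M) = √514 - 349*M² (n(M) = -349*M² + √(17² + (-15)²) = -349*M² + √(289 + 225) = -349*M² + √514 = √514 - 349*M²)
-313448 + n(-7) = -313448 + (√514 - 349*(-7)²) = -313448 + (√514 - 349*49) = -313448 + (√514 - 17101) = -313448 + (-17101 + √514) = -330549 + √514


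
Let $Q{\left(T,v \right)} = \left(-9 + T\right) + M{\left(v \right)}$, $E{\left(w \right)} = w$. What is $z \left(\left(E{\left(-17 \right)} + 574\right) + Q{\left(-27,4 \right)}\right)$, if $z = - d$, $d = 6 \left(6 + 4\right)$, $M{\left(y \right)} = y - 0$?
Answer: $-31500$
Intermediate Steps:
$M{\left(y \right)} = y$ ($M{\left(y \right)} = y + 0 = y$)
$d = 60$ ($d = 6 \cdot 10 = 60$)
$Q{\left(T,v \right)} = -9 + T + v$ ($Q{\left(T,v \right)} = \left(-9 + T\right) + v = -9 + T + v$)
$z = -60$ ($z = \left(-1\right) 60 = -60$)
$z \left(\left(E{\left(-17 \right)} + 574\right) + Q{\left(-27,4 \right)}\right) = - 60 \left(\left(-17 + 574\right) - 32\right) = - 60 \left(557 - 32\right) = \left(-60\right) 525 = -31500$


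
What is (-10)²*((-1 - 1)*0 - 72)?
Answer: -7200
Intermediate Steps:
(-10)²*((-1 - 1)*0 - 72) = 100*(-2*0 - 72) = 100*(0 - 72) = 100*(-72) = -7200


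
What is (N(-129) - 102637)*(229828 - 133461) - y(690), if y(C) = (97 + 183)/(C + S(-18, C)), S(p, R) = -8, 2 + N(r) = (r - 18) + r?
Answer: -3381904943645/341 ≈ -9.9176e+9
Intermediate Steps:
N(r) = -20 + 2*r (N(r) = -2 + ((r - 18) + r) = -2 + ((-18 + r) + r) = -2 + (-18 + 2*r) = -20 + 2*r)
y(C) = 280/(-8 + C) (y(C) = (97 + 183)/(C - 8) = 280/(-8 + C))
(N(-129) - 102637)*(229828 - 133461) - y(690) = ((-20 + 2*(-129)) - 102637)*(229828 - 133461) - 280/(-8 + 690) = ((-20 - 258) - 102637)*96367 - 280/682 = (-278 - 102637)*96367 - 280/682 = -102915*96367 - 1*140/341 = -9917609805 - 140/341 = -3381904943645/341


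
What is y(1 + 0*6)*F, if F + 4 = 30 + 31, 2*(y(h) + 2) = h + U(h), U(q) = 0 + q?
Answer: -57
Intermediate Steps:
U(q) = q
y(h) = -2 + h (y(h) = -2 + (h + h)/2 = -2 + (2*h)/2 = -2 + h)
F = 57 (F = -4 + (30 + 31) = -4 + 61 = 57)
y(1 + 0*6)*F = (-2 + (1 + 0*6))*57 = (-2 + (1 + 0))*57 = (-2 + 1)*57 = -1*57 = -57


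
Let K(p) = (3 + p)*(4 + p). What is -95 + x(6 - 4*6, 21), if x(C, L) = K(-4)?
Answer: -95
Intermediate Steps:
x(C, L) = 0 (x(C, L) = 12 + (-4)² + 7*(-4) = 12 + 16 - 28 = 0)
-95 + x(6 - 4*6, 21) = -95 + 0 = -95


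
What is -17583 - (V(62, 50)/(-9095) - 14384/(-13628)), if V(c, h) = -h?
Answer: -108974281333/6197333 ≈ -17584.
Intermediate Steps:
-17583 - (V(62, 50)/(-9095) - 14384/(-13628)) = -17583 - (-1*50/(-9095) - 14384/(-13628)) = -17583 - (-50*(-1/9095) - 14384*(-1/13628)) = -17583 - (10/1819 + 3596/3407) = -17583 - 1*6575194/6197333 = -17583 - 6575194/6197333 = -108974281333/6197333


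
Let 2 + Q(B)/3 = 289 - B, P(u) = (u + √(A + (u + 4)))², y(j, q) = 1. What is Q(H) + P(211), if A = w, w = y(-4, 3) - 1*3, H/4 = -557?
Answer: 52279 + 422*√213 ≈ 58438.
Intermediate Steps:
H = -2228 (H = 4*(-557) = -2228)
w = -2 (w = 1 - 1*3 = 1 - 3 = -2)
A = -2
P(u) = (u + √(2 + u))² (P(u) = (u + √(-2 + (u + 4)))² = (u + √(-2 + (4 + u)))² = (u + √(2 + u))²)
Q(B) = 861 - 3*B (Q(B) = -6 + 3*(289 - B) = -6 + (867 - 3*B) = 861 - 3*B)
Q(H) + P(211) = (861 - 3*(-2228)) + (211 + √(2 + 211))² = (861 + 6684) + (211 + √213)² = 7545 + (211 + √213)²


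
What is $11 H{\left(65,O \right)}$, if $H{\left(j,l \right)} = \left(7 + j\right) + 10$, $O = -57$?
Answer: $902$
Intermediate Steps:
$H{\left(j,l \right)} = 17 + j$
$11 H{\left(65,O \right)} = 11 \left(17 + 65\right) = 11 \cdot 82 = 902$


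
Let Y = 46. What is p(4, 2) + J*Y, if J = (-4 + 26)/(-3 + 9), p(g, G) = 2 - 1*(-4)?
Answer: 524/3 ≈ 174.67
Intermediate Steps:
p(g, G) = 6 (p(g, G) = 2 + 4 = 6)
J = 11/3 (J = 22/6 = 22*(1/6) = 11/3 ≈ 3.6667)
p(4, 2) + J*Y = 6 + (11/3)*46 = 6 + 506/3 = 524/3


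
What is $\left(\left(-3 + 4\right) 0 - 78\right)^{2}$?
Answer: $6084$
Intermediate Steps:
$\left(\left(-3 + 4\right) 0 - 78\right)^{2} = \left(1 \cdot 0 - 78\right)^{2} = \left(0 - 78\right)^{2} = \left(-78\right)^{2} = 6084$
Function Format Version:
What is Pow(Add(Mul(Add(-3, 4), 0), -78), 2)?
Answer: 6084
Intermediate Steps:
Pow(Add(Mul(Add(-3, 4), 0), -78), 2) = Pow(Add(Mul(1, 0), -78), 2) = Pow(Add(0, -78), 2) = Pow(-78, 2) = 6084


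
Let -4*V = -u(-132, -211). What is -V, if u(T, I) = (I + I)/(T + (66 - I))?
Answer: 211/290 ≈ 0.72759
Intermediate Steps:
u(T, I) = 2*I/(66 + T - I) (u(T, I) = (2*I)/(66 + T - I) = 2*I/(66 + T - I))
V = -211/290 (V = -(-1)*2*(-211)/(66 - 132 - 1*(-211))/4 = -(-1)*2*(-211)/(66 - 132 + 211)/4 = -(-1)*2*(-211)/145/4 = -(-1)*2*(-211)*(1/145)/4 = -(-1)*(-422)/(4*145) = -¼*422/145 = -211/290 ≈ -0.72759)
-V = -1*(-211/290) = 211/290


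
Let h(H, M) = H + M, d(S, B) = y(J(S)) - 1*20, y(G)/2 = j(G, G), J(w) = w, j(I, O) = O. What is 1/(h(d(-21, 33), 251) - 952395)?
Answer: -1/952206 ≈ -1.0502e-6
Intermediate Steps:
y(G) = 2*G
d(S, B) = -20 + 2*S (d(S, B) = 2*S - 1*20 = 2*S - 20 = -20 + 2*S)
1/(h(d(-21, 33), 251) - 952395) = 1/(((-20 + 2*(-21)) + 251) - 952395) = 1/(((-20 - 42) + 251) - 952395) = 1/((-62 + 251) - 952395) = 1/(189 - 952395) = 1/(-952206) = -1/952206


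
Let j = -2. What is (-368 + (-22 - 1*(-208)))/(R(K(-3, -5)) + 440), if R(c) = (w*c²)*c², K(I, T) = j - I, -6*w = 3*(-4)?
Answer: -7/17 ≈ -0.41176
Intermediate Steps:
w = 2 (w = -(-4)/2 = -⅙*(-12) = 2)
K(I, T) = -2 - I
R(c) = 2*c⁴ (R(c) = (2*c²)*c² = 2*c⁴)
(-368 + (-22 - 1*(-208)))/(R(K(-3, -5)) + 440) = (-368 + (-22 - 1*(-208)))/(2*(-2 - 1*(-3))⁴ + 440) = (-368 + (-22 + 208))/(2*(-2 + 3)⁴ + 440) = (-368 + 186)/(2*1⁴ + 440) = -182/(2*1 + 440) = -182/(2 + 440) = -182/442 = -182*1/442 = -7/17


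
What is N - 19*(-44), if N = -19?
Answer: 817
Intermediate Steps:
N - 19*(-44) = -19 - 19*(-44) = -19 + 836 = 817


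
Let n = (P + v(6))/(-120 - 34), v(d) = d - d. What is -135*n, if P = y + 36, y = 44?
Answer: 5400/77 ≈ 70.130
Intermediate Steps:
v(d) = 0
P = 80 (P = 44 + 36 = 80)
n = -40/77 (n = (80 + 0)/(-120 - 34) = 80/(-154) = 80*(-1/154) = -40/77 ≈ -0.51948)
-135*n = -135*(-40/77) = 5400/77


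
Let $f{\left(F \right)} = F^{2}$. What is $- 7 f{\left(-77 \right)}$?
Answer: $-41503$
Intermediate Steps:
$- 7 f{\left(-77 \right)} = - 7 \left(-77\right)^{2} = \left(-7\right) 5929 = -41503$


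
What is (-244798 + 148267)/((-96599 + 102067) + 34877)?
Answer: -96531/40345 ≈ -2.3926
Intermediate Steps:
(-244798 + 148267)/((-96599 + 102067) + 34877) = -96531/(5468 + 34877) = -96531/40345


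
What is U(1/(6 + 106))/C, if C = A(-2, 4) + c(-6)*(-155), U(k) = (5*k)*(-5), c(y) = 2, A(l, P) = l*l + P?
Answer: 25/33824 ≈ 0.00073912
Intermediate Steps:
A(l, P) = P + l² (A(l, P) = l² + P = P + l²)
U(k) = -25*k
C = -302 (C = (4 + (-2)²) + 2*(-155) = (4 + 4) - 310 = 8 - 310 = -302)
U(1/(6 + 106))/C = -25/(6 + 106)/(-302) = -25/112*(-1/302) = 25/33824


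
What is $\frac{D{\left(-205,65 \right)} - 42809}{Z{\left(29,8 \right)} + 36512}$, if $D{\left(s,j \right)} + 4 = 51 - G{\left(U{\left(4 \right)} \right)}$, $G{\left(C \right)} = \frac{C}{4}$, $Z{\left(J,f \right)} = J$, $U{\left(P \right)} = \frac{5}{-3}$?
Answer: $- \frac{513139}{438492} \approx -1.1702$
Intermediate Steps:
$U{\left(P \right)} = - \frac{5}{3}$ ($U{\left(P \right)} = 5 \left(- \frac{1}{3}\right) = - \frac{5}{3}$)
$G{\left(C \right)} = \frac{C}{4}$ ($G{\left(C \right)} = C \frac{1}{4} = \frac{C}{4}$)
$D{\left(s,j \right)} = \frac{569}{12}$ ($D{\left(s,j \right)} = -4 + \left(51 - \frac{1}{4} \left(- \frac{5}{3}\right)\right) = -4 + \left(51 - - \frac{5}{12}\right) = -4 + \left(51 + \frac{5}{12}\right) = -4 + \frac{617}{12} = \frac{569}{12}$)
$\frac{D{\left(-205,65 \right)} - 42809}{Z{\left(29,8 \right)} + 36512} = \frac{\frac{569}{12} - 42809}{29 + 36512} = - \frac{513139}{12 \cdot 36541} = \left(- \frac{513139}{12}\right) \frac{1}{36541} = - \frac{513139}{438492}$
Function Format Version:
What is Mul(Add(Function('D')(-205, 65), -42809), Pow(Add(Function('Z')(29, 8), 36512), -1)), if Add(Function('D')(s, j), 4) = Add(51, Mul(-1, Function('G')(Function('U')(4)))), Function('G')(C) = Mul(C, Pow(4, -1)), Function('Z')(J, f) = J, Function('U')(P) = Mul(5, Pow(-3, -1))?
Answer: Rational(-513139, 438492) ≈ -1.1702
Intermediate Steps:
Function('U')(P) = Rational(-5, 3) (Function('U')(P) = Mul(5, Rational(-1, 3)) = Rational(-5, 3))
Function('G')(C) = Mul(Rational(1, 4), C) (Function('G')(C) = Mul(C, Rational(1, 4)) = Mul(Rational(1, 4), C))
Function('D')(s, j) = Rational(569, 12) (Function('D')(s, j) = Add(-4, Add(51, Mul(-1, Mul(Rational(1, 4), Rational(-5, 3))))) = Add(-4, Add(51, Mul(-1, Rational(-5, 12)))) = Add(-4, Add(51, Rational(5, 12))) = Add(-4, Rational(617, 12)) = Rational(569, 12))
Mul(Add(Function('D')(-205, 65), -42809), Pow(Add(Function('Z')(29, 8), 36512), -1)) = Mul(Add(Rational(569, 12), -42809), Pow(Add(29, 36512), -1)) = Mul(Rational(-513139, 12), Pow(36541, -1)) = Mul(Rational(-513139, 12), Rational(1, 36541)) = Rational(-513139, 438492)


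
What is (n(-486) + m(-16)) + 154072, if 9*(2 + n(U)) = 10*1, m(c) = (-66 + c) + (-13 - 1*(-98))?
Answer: 1386667/9 ≈ 1.5407e+5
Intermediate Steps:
m(c) = 19 + c (m(c) = (-66 + c) + (-13 + 98) = (-66 + c) + 85 = 19 + c)
n(U) = -8/9 (n(U) = -2 + (10*1)/9 = -2 + (⅑)*10 = -2 + 10/9 = -8/9)
(n(-486) + m(-16)) + 154072 = (-8/9 + (19 - 16)) + 154072 = (-8/9 + 3) + 154072 = 19/9 + 154072 = 1386667/9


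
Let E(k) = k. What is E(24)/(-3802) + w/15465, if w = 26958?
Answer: 17020526/9799655 ≈ 1.7368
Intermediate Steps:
E(24)/(-3802) + w/15465 = 24/(-3802) + 26958/15465 = 24*(-1/3802) + 26958*(1/15465) = -12/1901 + 8986/5155 = 17020526/9799655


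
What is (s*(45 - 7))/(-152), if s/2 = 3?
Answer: -3/2 ≈ -1.5000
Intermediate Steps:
s = 6 (s = 2*3 = 6)
(s*(45 - 7))/(-152) = (6*(45 - 7))/(-152) = (6*38)*(-1/152) = 228*(-1/152) = -3/2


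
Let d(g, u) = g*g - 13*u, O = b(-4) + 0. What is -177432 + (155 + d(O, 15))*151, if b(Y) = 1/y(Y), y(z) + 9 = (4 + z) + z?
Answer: -31006617/169 ≈ -1.8347e+5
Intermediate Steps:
y(z) = -5 + 2*z (y(z) = -9 + ((4 + z) + z) = -9 + (4 + 2*z) = -5 + 2*z)
b(Y) = 1/(-5 + 2*Y)
O = -1/13 (O = 1/(-5 + 2*(-4)) + 0 = 1/(-5 - 8) + 0 = 1/(-13) + 0 = -1/13 + 0 = -1/13 ≈ -0.076923)
d(g, u) = g**2 - 13*u
-177432 + (155 + d(O, 15))*151 = -177432 + (155 + ((-1/13)**2 - 13*15))*151 = -177432 + (155 + (1/169 - 195))*151 = -177432 + (155 - 32954/169)*151 = -177432 - 6759/169*151 = -177432 - 1020609/169 = -31006617/169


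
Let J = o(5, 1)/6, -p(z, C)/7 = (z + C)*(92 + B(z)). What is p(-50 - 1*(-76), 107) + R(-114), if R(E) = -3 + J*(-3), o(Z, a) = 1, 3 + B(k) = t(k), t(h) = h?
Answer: -214137/2 ≈ -1.0707e+5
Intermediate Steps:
B(k) = -3 + k
p(z, C) = -7*(89 + z)*(C + z) (p(z, C) = -7*(z + C)*(92 + (-3 + z)) = -7*(C + z)*(89 + z) = -7*(89 + z)*(C + z))
J = ⅙ (J = 1/6 = 1*(⅙) = ⅙ ≈ 0.16667)
R(E) = -7/2 (R(E) = -3 + (⅙)*(-3) = -3 - ½ = -7/2)
p(-50 - 1*(-76), 107) + R(-114) = (-623*107 - 623*(-50 - 1*(-76)) - 7*(-50 - 1*(-76))² - 7*107*(-50 - 1*(-76))) - 7/2 = (-66661 - 623*(-50 + 76) - 7*(-50 + 76)² - 7*107*(-50 + 76)) - 7/2 = (-66661 - 623*26 - 7*26² - 7*107*26) - 7/2 = (-66661 - 16198 - 7*676 - 19474) - 7/2 = (-66661 - 16198 - 4732 - 19474) - 7/2 = -107065 - 7/2 = -214137/2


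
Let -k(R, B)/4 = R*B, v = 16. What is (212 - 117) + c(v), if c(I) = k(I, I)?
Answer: -929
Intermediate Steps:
k(R, B) = -4*B*R (k(R, B) = -4*R*B = -4*B*R)
c(I) = -4*I² (c(I) = -4*I*I = -4*I²)
(212 - 117) + c(v) = (212 - 117) - 4*16² = 95 - 4*256 = 95 - 1024 = -929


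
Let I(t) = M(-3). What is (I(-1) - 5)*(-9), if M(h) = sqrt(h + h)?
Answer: 45 - 9*I*sqrt(6) ≈ 45.0 - 22.045*I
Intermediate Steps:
M(h) = sqrt(2)*sqrt(h) (M(h) = sqrt(2*h) = sqrt(2)*sqrt(h))
I(t) = I*sqrt(6) (I(t) = sqrt(2)*sqrt(-3) = sqrt(2)*(I*sqrt(3)) = I*sqrt(6))
(I(-1) - 5)*(-9) = (I*sqrt(6) - 5)*(-9) = (-5 + I*sqrt(6))*(-9) = 45 - 9*I*sqrt(6)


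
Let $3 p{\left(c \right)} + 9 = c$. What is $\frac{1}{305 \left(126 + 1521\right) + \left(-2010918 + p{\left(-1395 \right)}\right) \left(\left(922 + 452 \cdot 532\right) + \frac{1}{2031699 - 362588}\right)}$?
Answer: $- \frac{1669111}{810386636958191757} \approx -2.0596 \cdot 10^{-12}$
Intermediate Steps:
$p{\left(c \right)} = -3 + \frac{c}{3}$
$\frac{1}{305 \left(126 + 1521\right) + \left(-2010918 + p{\left(-1395 \right)}\right) \left(\left(922 + 452 \cdot 532\right) + \frac{1}{2031699 - 362588}\right)} = \frac{1}{305 \left(126 + 1521\right) + \left(-2010918 + \left(-3 + \frac{1}{3} \left(-1395\right)\right)\right) \left(\left(922 + 452 \cdot 532\right) + \frac{1}{2031699 - 362588}\right)} = \frac{1}{305 \cdot 1647 + \left(-2010918 - 468\right) \left(\left(922 + 240464\right) + \frac{1}{1669111}\right)} = \frac{1}{502335 + \left(-2010918 - 468\right) \left(241386 + \frac{1}{1669111}\right)} = \frac{1}{502335 - \frac{810387475411065942}{1669111}} = \frac{1}{- \frac{810386636958191757}{1669111}} = - \frac{1669111}{810386636958191757}$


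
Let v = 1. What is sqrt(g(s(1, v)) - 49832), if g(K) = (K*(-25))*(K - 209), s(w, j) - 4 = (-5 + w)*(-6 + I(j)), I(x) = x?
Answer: 4*sqrt(3823) ≈ 247.32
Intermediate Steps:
s(w, j) = 4 + (-6 + j)*(-5 + w) (s(w, j) = 4 + (-5 + w)*(-6 + j) = 4 + (-6 + j)*(-5 + w))
g(K) = -25*K*(-209 + K) (g(K) = (-25*K)*(-209 + K) = -25*K*(-209 + K))
sqrt(g(s(1, v)) - 49832) = sqrt(25*(34 - 6*1 - 5*1 + 1*1)*(209 - (34 - 6*1 - 5*1 + 1*1)) - 49832) = sqrt(25*(34 - 6 - 5 + 1)*(209 - (34 - 6 - 5 + 1)) - 49832) = sqrt(25*24*(209 - 1*24) - 49832) = sqrt(25*24*(209 - 24) - 49832) = sqrt(25*24*185 - 49832) = sqrt(111000 - 49832) = sqrt(61168) = 4*sqrt(3823)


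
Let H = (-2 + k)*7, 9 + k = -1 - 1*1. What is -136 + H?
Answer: -227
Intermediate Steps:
k = -11 (k = -9 + (-1 - 1*1) = -9 + (-1 - 1) = -9 - 2 = -11)
H = -91 (H = (-2 - 11)*7 = -13*7 = -91)
-136 + H = -136 - 91 = -227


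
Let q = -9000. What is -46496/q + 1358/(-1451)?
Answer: 6905462/1632375 ≈ 4.2303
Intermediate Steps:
-46496/q + 1358/(-1451) = -46496/(-9000) + 1358/(-1451) = -46496*(-1/9000) + 1358*(-1/1451) = 5812/1125 - 1358/1451 = 6905462/1632375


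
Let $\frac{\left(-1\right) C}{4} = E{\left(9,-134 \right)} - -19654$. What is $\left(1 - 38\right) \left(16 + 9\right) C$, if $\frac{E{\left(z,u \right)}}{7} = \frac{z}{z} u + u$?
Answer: $65778600$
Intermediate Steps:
$E{\left(z,u \right)} = 14 u$ ($E{\left(z,u \right)} = 7 \left(\frac{z}{z} u + u\right) = 7 \left(1 u + u\right) = 7 \left(u + u\right) = 7 \cdot 2 u = 14 u$)
$C = -71112$ ($C = - 4 \left(14 \left(-134\right) - -19654\right) = - 4 \left(-1876 + 19654\right) = \left(-4\right) 17778 = -71112$)
$\left(1 - 38\right) \left(16 + 9\right) C = \left(1 - 38\right) \left(16 + 9\right) \left(-71112\right) = \left(-37\right) 25 \left(-71112\right) = \left(-925\right) \left(-71112\right) = 65778600$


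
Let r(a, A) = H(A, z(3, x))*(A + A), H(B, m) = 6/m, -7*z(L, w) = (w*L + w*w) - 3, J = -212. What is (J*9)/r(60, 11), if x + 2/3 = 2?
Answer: 1325/231 ≈ 5.7359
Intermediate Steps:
x = 4/3 (x = -⅔ + 2 = 4/3 ≈ 1.3333)
z(L, w) = 3/7 - w²/7 - L*w/7 (z(L, w) = -((w*L + w*w) - 3)/7 = -((L*w + w²) - 3)/7 = -((w² + L*w) - 3)/7 = -(-3 + w² + L*w)/7 = 3/7 - w²/7 - L*w/7)
r(a, A) = -756*A/25 (r(a, A) = (6/(3/7 - (4/3)²/7 - ⅐*3*4/3))*(A + A) = (6/(3/7 - ⅐*16/9 - 4/7))*(2*A) = (6/(3/7 - 16/63 - 4/7))*(2*A) = (6/(-25/63))*(2*A) = (6*(-63/25))*(2*A) = -756*A/25)
(J*9)/r(60, 11) = (-212*9)/((-756/25*11)) = -1908/(-8316/25) = -1908*(-25/8316) = 1325/231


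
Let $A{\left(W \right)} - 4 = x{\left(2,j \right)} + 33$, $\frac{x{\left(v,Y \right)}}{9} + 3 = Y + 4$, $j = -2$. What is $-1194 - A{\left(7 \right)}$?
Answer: $-1222$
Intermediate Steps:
$x{\left(v,Y \right)} = 9 + 9 Y$ ($x{\left(v,Y \right)} = -27 + 9 \left(Y + 4\right) = -27 + 9 \left(4 + Y\right) = -27 + \left(36 + 9 Y\right) = 9 + 9 Y$)
$A{\left(W \right)} = 28$ ($A{\left(W \right)} = 4 + \left(\left(9 + 9 \left(-2\right)\right) + 33\right) = 4 + \left(\left(9 - 18\right) + 33\right) = 4 + \left(-9 + 33\right) = 4 + 24 = 28$)
$-1194 - A{\left(7 \right)} = -1194 - 28 = -1222$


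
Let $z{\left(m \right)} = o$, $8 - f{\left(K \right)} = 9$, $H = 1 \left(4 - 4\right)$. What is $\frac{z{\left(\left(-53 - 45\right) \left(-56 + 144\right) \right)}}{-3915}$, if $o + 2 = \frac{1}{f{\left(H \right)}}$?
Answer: $\frac{1}{1305} \approx 0.00076628$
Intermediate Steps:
$H = 0$ ($H = 1 \cdot 0 = 0$)
$f{\left(K \right)} = -1$ ($f{\left(K \right)} = 8 - 9 = -1$)
$o = -3$ ($o = -2 + \frac{1}{-1} = -2 - 1 = -3$)
$z{\left(m \right)} = -3$
$\frac{z{\left(\left(-53 - 45\right) \left(-56 + 144\right) \right)}}{-3915} = - \frac{3}{-3915} = \left(-3\right) \left(- \frac{1}{3915}\right) = \frac{1}{1305}$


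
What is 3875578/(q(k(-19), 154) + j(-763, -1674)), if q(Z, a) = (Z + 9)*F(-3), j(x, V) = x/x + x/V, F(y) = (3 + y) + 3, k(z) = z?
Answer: -6487717572/47783 ≈ -1.3577e+5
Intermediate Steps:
F(y) = 6 + y
j(x, V) = 1 + x/V
q(Z, a) = 27 + 3*Z (q(Z, a) = (Z + 9)*(6 - 3) = (9 + Z)*3 = 27 + 3*Z)
3875578/(q(k(-19), 154) + j(-763, -1674)) = 3875578/((27 + 3*(-19)) + (-1674 - 763)/(-1674)) = 3875578/((27 - 57) - 1/1674*(-2437)) = 3875578/(-30 + 2437/1674) = 3875578/(-47783/1674) = 3875578*(-1674/47783) = -6487717572/47783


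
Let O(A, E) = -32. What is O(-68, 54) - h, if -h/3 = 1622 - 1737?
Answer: -377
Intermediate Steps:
h = 345 (h = -3*(1622 - 1737) = -3*(-115) = 345)
O(-68, 54) - h = -32 - 1*345 = -32 - 345 = -377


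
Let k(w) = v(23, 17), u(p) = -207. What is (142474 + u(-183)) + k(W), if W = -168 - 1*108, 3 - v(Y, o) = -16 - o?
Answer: 142303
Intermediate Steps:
v(Y, o) = 19 + o (v(Y, o) = 3 - (-16 - o) = 3 + (16 + o) = 19 + o)
W = -276 (W = -168 - 108 = -276)
k(w) = 36 (k(w) = 19 + 17 = 36)
(142474 + u(-183)) + k(W) = (142474 - 207) + 36 = 142267 + 36 = 142303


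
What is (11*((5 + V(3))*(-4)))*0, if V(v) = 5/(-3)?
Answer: 0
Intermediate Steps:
V(v) = -5/3 (V(v) = 5*(-⅓) = -5/3)
(11*((5 + V(3))*(-4)))*0 = (11*((5 - 5/3)*(-4)))*0 = (11*((10/3)*(-4)))*0 = (11*(-40/3))*0 = -440/3*0 = 0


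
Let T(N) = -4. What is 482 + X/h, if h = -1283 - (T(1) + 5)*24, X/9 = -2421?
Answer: 651763/1307 ≈ 498.67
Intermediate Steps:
X = -21789 (X = 9*(-2421) = -21789)
h = -1307 (h = -1283 - (-4 + 5)*24 = -1283 - 24 = -1307)
482 + X/h = 482 - 21789/(-1307) = 482 - 21789*(-1/1307) = 482 + 21789/1307 = 651763/1307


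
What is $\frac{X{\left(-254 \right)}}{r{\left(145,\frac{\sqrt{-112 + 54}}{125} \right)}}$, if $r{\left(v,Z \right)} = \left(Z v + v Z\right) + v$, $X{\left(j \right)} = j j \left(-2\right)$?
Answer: $- \frac{403225000}{459853} + \frac{6451600 i \sqrt{58}}{459853} \approx -876.86 + 106.85 i$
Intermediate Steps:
$X{\left(j \right)} = - 2 j^{2}$ ($X{\left(j \right)} = j^{2} \left(-2\right) = - 2 j^{2}$)
$r{\left(v,Z \right)} = v + 2 Z v$ ($r{\left(v,Z \right)} = \left(Z v + Z v\right) + v = 2 Z v + v = v + 2 Z v$)
$\frac{X{\left(-254 \right)}}{r{\left(145,\frac{\sqrt{-112 + 54}}{125} \right)}} = \frac{\left(-2\right) \left(-254\right)^{2}}{145 \left(1 + 2 \frac{\sqrt{-112 + 54}}{125}\right)} = \frac{\left(-2\right) 64516}{145 \left(1 + 2 \sqrt{-58} \cdot \frac{1}{125}\right)} = - \frac{129032}{145 \left(1 + 2 i \sqrt{58} \cdot \frac{1}{125}\right)} = - \frac{129032}{145 \left(1 + 2 \frac{i \sqrt{58}}{125}\right)} = - \frac{129032}{145 \left(1 + \frac{2 i \sqrt{58}}{125}\right)} = - \frac{129032}{145 + \frac{58 i \sqrt{58}}{25}}$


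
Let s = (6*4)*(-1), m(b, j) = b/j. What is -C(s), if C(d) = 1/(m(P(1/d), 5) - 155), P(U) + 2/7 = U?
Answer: 168/26051 ≈ 0.0064489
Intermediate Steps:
P(U) = -2/7 + U
s = -24 (s = 24*(-1) = -24)
C(d) = 1/(-5427/35 + 1/(5*d)) (C(d) = 1/((-2/7 + 1/d)/5 - 155) = 1/((-2/7 + 1/d)*(⅕) - 155) = 1/((-2/35 + 1/(5*d)) - 155) = 1/(-5427/35 + 1/(5*d)))
-C(s) = -(-35)*(-24)/(-7 + 5427*(-24)) = -(-35)*(-24)/(-7 - 130248) = -(-35)*(-24)/(-130255) = -(-35)*(-24)*(-1)/130255 = -1*(-168/26051) = 168/26051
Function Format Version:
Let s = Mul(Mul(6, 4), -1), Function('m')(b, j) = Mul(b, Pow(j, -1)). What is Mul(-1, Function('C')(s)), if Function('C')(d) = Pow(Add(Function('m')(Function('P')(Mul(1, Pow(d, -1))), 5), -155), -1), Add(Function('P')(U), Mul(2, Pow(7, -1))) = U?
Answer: Rational(168, 26051) ≈ 0.0064489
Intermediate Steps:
Function('P')(U) = Add(Rational(-2, 7), U)
s = -24 (s = Mul(24, -1) = -24)
Function('C')(d) = Pow(Add(Rational(-5427, 35), Mul(Rational(1, 5), Pow(d, -1))), -1) (Function('C')(d) = Pow(Add(Mul(Add(Rational(-2, 7), Mul(1, Pow(d, -1))), Pow(5, -1)), -155), -1) = Pow(Add(Mul(Add(Rational(-2, 7), Pow(d, -1)), Rational(1, 5)), -155), -1) = Pow(Add(Add(Rational(-2, 35), Mul(Rational(1, 5), Pow(d, -1))), -155), -1) = Pow(Add(Rational(-5427, 35), Mul(Rational(1, 5), Pow(d, -1))), -1))
Mul(-1, Function('C')(s)) = Mul(-1, Mul(-35, -24, Pow(Add(-7, Mul(5427, -24)), -1))) = Mul(-1, Mul(-35, -24, Pow(Add(-7, -130248), -1))) = Mul(-1, Mul(-35, -24, Pow(-130255, -1))) = Mul(-1, Mul(-35, -24, Rational(-1, 130255))) = Mul(-1, Rational(-168, 26051)) = Rational(168, 26051)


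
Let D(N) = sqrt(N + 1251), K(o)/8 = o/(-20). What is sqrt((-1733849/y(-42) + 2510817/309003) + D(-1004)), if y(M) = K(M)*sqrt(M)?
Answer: sqrt(608266388593584 + 74858557543056*sqrt(247) + 183947612156278490*I*sqrt(42))/8652084 ≈ 89.299 + 89.166*I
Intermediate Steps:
K(o) = -2*o/5 (K(o) = 8*(o/(-20)) = 8*(o*(-1/20)) = 8*(-o/20) = -2*o/5)
y(M) = -2*M**(3/2)/5 (y(M) = (-2*M/5)*sqrt(M) = -2*M**(3/2)/5)
D(N) = sqrt(1251 + N)
sqrt((-1733849/y(-42) + 2510817/309003) + D(-1004)) = sqrt((-1733849*(-5*I*sqrt(42)/3528) + 2510817/309003) + sqrt(1251 - 1004)) = sqrt((-1733849*(-5*I*sqrt(42)/3528) + 2510817*(1/309003)) + sqrt(247)) = sqrt((-1733849*(-5*I*sqrt(42)/3528) + 836939/103001) + sqrt(247)) = sqrt((-(-8669245)*I*sqrt(42)/3528 + 836939/103001) + sqrt(247)) = sqrt((8669245*I*sqrt(42)/3528 + 836939/103001) + sqrt(247)) = sqrt((836939/103001 + 8669245*I*sqrt(42)/3528) + sqrt(247)) = sqrt(836939/103001 + sqrt(247) + 8669245*I*sqrt(42)/3528)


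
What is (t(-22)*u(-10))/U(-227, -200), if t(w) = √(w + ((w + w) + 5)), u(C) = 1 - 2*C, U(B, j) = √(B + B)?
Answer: 21*√27694/454 ≈ 7.6976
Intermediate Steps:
U(B, j) = √2*√B (U(B, j) = √(2*B) = √2*√B)
t(w) = √(5 + 3*w) (t(w) = √(w + (2*w + 5)) = √(w + (5 + 2*w)) = √(5 + 3*w))
(t(-22)*u(-10))/U(-227, -200) = (√(5 + 3*(-22))*(1 - 2*(-10)))/((√2*√(-227))) = (√(5 - 66)*(1 + 20))/((√2*(I*√227))) = (√(-61)*21)/((I*√454)) = ((I*√61)*21)*(-I*√454/454) = (21*I*√61)*(-I*√454/454) = 21*√27694/454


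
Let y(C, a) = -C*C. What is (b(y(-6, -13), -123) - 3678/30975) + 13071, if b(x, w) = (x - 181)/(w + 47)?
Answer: 10258961049/784700 ≈ 13074.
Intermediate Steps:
y(C, a) = -C**2
b(x, w) = (-181 + x)/(47 + w)
(b(y(-6, -13), -123) - 3678/30975) + 13071 = ((-181 - 1*(-6)**2)/(47 - 123) - 3678/30975) + 13071 = ((-181 - 1*36)/(-76) - 3678*1/30975) + 13071 = (-(-181 - 36)/76 - 1226/10325) + 13071 = (-1/76*(-217) - 1226/10325) + 13071 = (217/76 - 1226/10325) + 13071 = 2147349/784700 + 13071 = 10258961049/784700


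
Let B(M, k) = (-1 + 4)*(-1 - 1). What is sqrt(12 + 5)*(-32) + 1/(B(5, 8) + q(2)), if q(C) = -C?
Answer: -1/8 - 32*sqrt(17) ≈ -132.06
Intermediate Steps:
B(M, k) = -6 (B(M, k) = 3*(-2) = -6)
sqrt(12 + 5)*(-32) + 1/(B(5, 8) + q(2)) = sqrt(12 + 5)*(-32) + 1/(-6 - 1*2) = sqrt(17)*(-32) + 1/(-6 - 2) = -32*sqrt(17) + 1/(-8) = -32*sqrt(17) - 1/8 = -1/8 - 32*sqrt(17)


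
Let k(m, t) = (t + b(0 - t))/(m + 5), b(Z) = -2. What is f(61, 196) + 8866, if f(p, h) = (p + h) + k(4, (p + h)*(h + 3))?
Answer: 44416/3 ≈ 14805.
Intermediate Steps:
k(m, t) = (-2 + t)/(5 + m) (k(m, t) = (t - 2)/(m + 5) = (-2 + t)/(5 + m))
f(p, h) = -2/9 + h + p + (3 + h)*(h + p)/9 (f(p, h) = (p + h) + (-2 + (p + h)*(h + 3))/(5 + 4) = (h + p) + (-2 + (h + p)*(3 + h))/9 = (h + p) + (-2 + (3 + h)*(h + p))/9 = (h + p) + (-2/9 + (3 + h)*(h + p)/9) = -2/9 + h + p + (3 + h)*(h + p)/9)
f(61, 196) + 8866 = (-2/9 + (⅑)*196² + (4/3)*196 + (4/3)*61 + (⅑)*196*61) + 8866 = (-2/9 + (⅑)*38416 + 784/3 + 244/3 + 11956/9) + 8866 = (-2/9 + 38416/9 + 784/3 + 244/3 + 11956/9) + 8866 = 17818/3 + 8866 = 44416/3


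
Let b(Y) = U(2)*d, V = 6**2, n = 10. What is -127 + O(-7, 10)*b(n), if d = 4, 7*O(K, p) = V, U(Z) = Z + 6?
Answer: 263/7 ≈ 37.571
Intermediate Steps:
U(Z) = 6 + Z
V = 36
O(K, p) = 36/7 (O(K, p) = (1/7)*36 = 36/7)
b(Y) = 32 (b(Y) = (6 + 2)*4 = 8*4 = 32)
-127 + O(-7, 10)*b(n) = -127 + (36/7)*32 = -127 + 1152/7 = 263/7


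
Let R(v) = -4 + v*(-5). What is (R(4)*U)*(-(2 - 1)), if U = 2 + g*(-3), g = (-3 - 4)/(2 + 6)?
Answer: 111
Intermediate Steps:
R(v) = -4 - 5*v
g = -7/8 ≈ -0.87500
U = 37/8 (U = 2 - 7/8*(-3) = 2 + 21/8 = 37/8 ≈ 4.6250)
(R(4)*U)*(-(2 - 1)) = ((-4 - 5*4)*(37/8))*(-(2 - 1)) = ((-4 - 20)*(37/8))*(-1*1) = -24*37/8*(-1) = -111*(-1) = 111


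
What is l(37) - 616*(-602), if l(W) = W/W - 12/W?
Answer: 13720809/37 ≈ 3.7083e+5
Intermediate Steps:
l(W) = 1 - 12/W
l(37) - 616*(-602) = (-12 + 37)/37 - 616*(-602) = (1/37)*25 + 370832 = 25/37 + 370832 = 13720809/37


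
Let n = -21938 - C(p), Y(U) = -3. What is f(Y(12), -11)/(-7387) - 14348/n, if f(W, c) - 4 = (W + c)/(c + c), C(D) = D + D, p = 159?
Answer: 291185095/452113948 ≈ 0.64405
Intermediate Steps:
C(D) = 2*D
n = -22256 (n = -21938 - 2*159 = -21938 - 1*318 = -21938 - 318 = -22256)
f(W, c) = 4 + (W + c)/(2*c) (f(W, c) = 4 + (W + c)/(c + c) = 4 + (W + c)/((2*c)) = 4 + (W + c)*(1/(2*c)) = 4 + (W + c)/(2*c))
f(Y(12), -11)/(-7387) - 14348/n = ((½)*(-3 + 9*(-11))/(-11))/(-7387) - 14348/(-22256) = ((½)*(-1/11)*(-3 - 99))*(-1/7387) - 14348*(-1/22256) = ((½)*(-1/11)*(-102))*(-1/7387) + 3587/5564 = (51/11)*(-1/7387) + 3587/5564 = -51/81257 + 3587/5564 = 291185095/452113948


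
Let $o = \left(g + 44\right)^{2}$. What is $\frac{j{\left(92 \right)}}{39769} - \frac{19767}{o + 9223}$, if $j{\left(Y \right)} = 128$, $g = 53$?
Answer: $- \frac{783728927}{740976008} \approx -1.0577$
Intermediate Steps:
$o = 9409$ ($o = \left(53 + 44\right)^{2} = 97^{2} = 9409$)
$\frac{j{\left(92 \right)}}{39769} - \frac{19767}{o + 9223} = \frac{128}{39769} - \frac{19767}{9409 + 9223} = 128 \cdot \frac{1}{39769} - \frac{19767}{18632} = \frac{128}{39769} - \frac{19767}{18632} = - \frac{783728927}{740976008}$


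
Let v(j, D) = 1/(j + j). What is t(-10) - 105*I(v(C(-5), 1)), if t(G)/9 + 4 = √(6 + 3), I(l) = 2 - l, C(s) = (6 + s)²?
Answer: -333/2 ≈ -166.50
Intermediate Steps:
v(j, D) = 1/(2*j)
t(G) = -9 (t(G) = -36 + 9*√(6 + 3) = -36 + 9*√9 = -36 + 9*3 = -36 + 27 = -9)
t(-10) - 105*I(v(C(-5), 1)) = -9 - 105*(2 - 1/(2*((6 - 5)²))) = -9 - 105*(2 - 1/(2*(1²))) = -9 - 105*(2 - 1/(2*1)) = -9 - 105*(2 - 1/2) = -9 - 105*(2 - 1*½) = -9 - 105*(2 - ½) = -9 - 105*3/2 = -9 - 315/2 = -333/2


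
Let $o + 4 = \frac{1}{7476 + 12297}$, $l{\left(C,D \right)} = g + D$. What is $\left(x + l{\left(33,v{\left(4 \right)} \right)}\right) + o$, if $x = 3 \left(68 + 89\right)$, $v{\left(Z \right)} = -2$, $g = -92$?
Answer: $\frac{7375330}{19773} \approx 373.0$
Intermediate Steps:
$x = 471$ ($x = 3 \cdot 157 = 471$)
$l{\left(C,D \right)} = -92 + D$
$o = - \frac{79091}{19773}$ ($o = -4 + \frac{1}{7476 + 12297} = -4 + \frac{1}{19773} = - \frac{79091}{19773} \approx -4.0$)
$\left(x + l{\left(33,v{\left(4 \right)} \right)}\right) + o = \left(471 - 94\right) - \frac{79091}{19773} = 377 - \frac{79091}{19773} = \frac{7375330}{19773}$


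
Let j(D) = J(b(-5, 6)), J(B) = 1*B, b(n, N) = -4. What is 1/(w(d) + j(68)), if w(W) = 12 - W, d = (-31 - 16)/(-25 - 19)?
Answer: 44/305 ≈ 0.14426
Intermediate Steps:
d = 47/44 (d = -47/(-44) = -47*(-1/44) = 47/44 ≈ 1.0682)
J(B) = B
j(D) = -4
1/(w(d) + j(68)) = 1/((12 - 1*47/44) - 4) = 1/((12 - 47/44) - 4) = 1/(481/44 - 4) = 1/(305/44) = 44/305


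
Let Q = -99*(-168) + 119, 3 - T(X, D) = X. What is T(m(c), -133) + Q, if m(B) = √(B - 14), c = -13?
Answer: 16754 - 3*I*√3 ≈ 16754.0 - 5.1962*I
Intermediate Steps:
m(B) = √(-14 + B)
T(X, D) = 3 - X
Q = 16751 (Q = 16632 + 119 = 16751)
T(m(c), -133) + Q = (3 - √(-14 - 13)) + 16751 = (3 - √(-27)) + 16751 = (3 - 3*I*√3) + 16751 = 16754 - 3*I*√3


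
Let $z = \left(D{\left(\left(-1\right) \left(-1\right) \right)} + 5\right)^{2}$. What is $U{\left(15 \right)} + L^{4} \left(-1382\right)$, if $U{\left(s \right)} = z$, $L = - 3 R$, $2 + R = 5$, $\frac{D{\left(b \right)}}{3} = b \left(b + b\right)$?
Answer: $-9067181$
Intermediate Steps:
$D{\left(b \right)} = 6 b^{2}$ ($D{\left(b \right)} = 3 b \left(b + b\right) = 3 b 2 b = 3 \cdot 2 b^{2} = 6 b^{2}$)
$R = 3$ ($R = -2 + 5 = 3$)
$L = -9$ ($L = \left(-3\right) 3 = -9$)
$z = 121$ ($z = \left(6 \left(\left(-1\right) \left(-1\right)\right)^{2} + 5\right)^{2} = \left(6 \cdot 1^{2} + 5\right)^{2} = \left(6 \cdot 1 + 5\right)^{2} = \left(6 + 5\right)^{2} = 11^{2} = 121$)
$U{\left(s \right)} = 121$
$U{\left(15 \right)} + L^{4} \left(-1382\right) = 121 + \left(-9\right)^{4} \left(-1382\right) = 121 + 6561 \left(-1382\right) = 121 - 9067302 = -9067181$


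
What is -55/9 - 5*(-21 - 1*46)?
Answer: 2960/9 ≈ 328.89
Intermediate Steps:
-55/9 - 5*(-21 - 1*46) = -55*1/9 - 5*(-21 - 46) = -55/9 - 5*(-67) = -55/9 + 335 = 2960/9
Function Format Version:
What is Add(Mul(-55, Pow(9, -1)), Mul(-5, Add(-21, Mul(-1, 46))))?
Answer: Rational(2960, 9) ≈ 328.89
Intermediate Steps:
Add(Mul(-55, Pow(9, -1)), Mul(-5, Add(-21, Mul(-1, 46)))) = Add(Mul(-55, Rational(1, 9)), Mul(-5, Add(-21, -46))) = Add(Rational(-55, 9), Mul(-5, -67)) = Add(Rational(-55, 9), 335) = Rational(2960, 9)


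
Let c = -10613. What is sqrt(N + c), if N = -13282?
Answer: 9*I*sqrt(295) ≈ 154.58*I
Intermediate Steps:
sqrt(N + c) = sqrt(-13282 - 10613) = sqrt(-23895) = 9*I*sqrt(295)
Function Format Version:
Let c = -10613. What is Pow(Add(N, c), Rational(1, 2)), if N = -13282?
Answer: Mul(9, I, Pow(295, Rational(1, 2))) ≈ Mul(154.58, I)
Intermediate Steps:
Pow(Add(N, c), Rational(1, 2)) = Pow(Add(-13282, -10613), Rational(1, 2)) = Pow(-23895, Rational(1, 2)) = Mul(9, I, Pow(295, Rational(1, 2)))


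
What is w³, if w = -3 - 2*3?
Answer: -729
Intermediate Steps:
w = -9 (w = -3 - 1*6 = -3 - 6 = -9)
w³ = (-9)³ = -729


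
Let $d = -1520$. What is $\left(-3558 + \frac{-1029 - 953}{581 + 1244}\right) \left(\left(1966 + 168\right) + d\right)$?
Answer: $- \frac{3988133848}{1825} \approx -2.1853 \cdot 10^{6}$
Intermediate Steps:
$\left(-3558 + \frac{-1029 - 953}{581 + 1244}\right) \left(\left(1966 + 168\right) + d\right) = \left(-3558 + \frac{-1029 - 953}{581 + 1244}\right) \left(\left(1966 + 168\right) - 1520\right) = \left(-3558 - \frac{1982}{1825}\right) \left(2134 - 1520\right) = \left(-3558 - \frac{1982}{1825}\right) 614 = \left(- \frac{6495332}{1825}\right) 614 = - \frac{3988133848}{1825}$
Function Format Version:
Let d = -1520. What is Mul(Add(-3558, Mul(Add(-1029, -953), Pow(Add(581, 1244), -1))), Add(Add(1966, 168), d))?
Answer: Rational(-3988133848, 1825) ≈ -2.1853e+6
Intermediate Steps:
Mul(Add(-3558, Mul(Add(-1029, -953), Pow(Add(581, 1244), -1))), Add(Add(1966, 168), d)) = Mul(Add(-3558, Mul(Add(-1029, -953), Pow(Add(581, 1244), -1))), Add(Add(1966, 168), -1520)) = Mul(Add(-3558, Mul(-1982, Pow(1825, -1))), Add(2134, -1520)) = Mul(Add(-3558, Mul(-1982, Rational(1, 1825))), 614) = Mul(Add(-3558, Rational(-1982, 1825)), 614) = Mul(Rational(-6495332, 1825), 614) = Rational(-3988133848, 1825)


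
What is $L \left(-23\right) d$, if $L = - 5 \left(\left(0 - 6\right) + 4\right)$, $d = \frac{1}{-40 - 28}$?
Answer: $\frac{115}{34} \approx 3.3824$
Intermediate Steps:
$d = - \frac{1}{68}$ ($d = \frac{1}{-68} = - \frac{1}{68} \approx -0.014706$)
$L = 10$ ($L = - 5 \left(\left(0 - 6\right) + 4\right) = - 5 \left(-6 + 4\right) = \left(-5\right) \left(-2\right) = 10$)
$L \left(-23\right) d = 10 \left(-23\right) \left(- \frac{1}{68}\right) = \left(-230\right) \left(- \frac{1}{68}\right) = \frac{115}{34}$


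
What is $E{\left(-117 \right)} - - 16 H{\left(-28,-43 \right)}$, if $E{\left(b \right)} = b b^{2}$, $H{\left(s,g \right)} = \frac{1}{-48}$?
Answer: $- \frac{4804840}{3} \approx -1.6016 \cdot 10^{6}$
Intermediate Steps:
$H{\left(s,g \right)} = - \frac{1}{48}$
$E{\left(b \right)} = b^{3}$
$E{\left(-117 \right)} - - 16 H{\left(-28,-43 \right)} = \left(-117\right)^{3} - \left(-16\right) \left(- \frac{1}{48}\right) = -1601613 - \frac{1}{3} = - \frac{4804840}{3}$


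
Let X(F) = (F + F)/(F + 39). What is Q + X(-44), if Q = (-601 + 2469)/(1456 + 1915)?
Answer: 305988/16855 ≈ 18.154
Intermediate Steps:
X(F) = 2*F/(39 + F) (X(F) = (2*F)/(39 + F) = 2*F/(39 + F))
Q = 1868/3371 ≈ 0.55414
Q + X(-44) = 1868/3371 + 2*(-44)/(39 - 44) = 1868/3371 + 2*(-44)/(-5) = 1868/3371 + 2*(-44)*(-1/5) = 1868/3371 + 88/5 = 305988/16855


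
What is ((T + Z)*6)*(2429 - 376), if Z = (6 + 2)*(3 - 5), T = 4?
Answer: -147816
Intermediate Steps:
Z = -16 (Z = 8*(-2) = -16)
((T + Z)*6)*(2429 - 376) = ((4 - 16)*6)*(2429 - 376) = -12*6*2053 = -72*2053 = -147816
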